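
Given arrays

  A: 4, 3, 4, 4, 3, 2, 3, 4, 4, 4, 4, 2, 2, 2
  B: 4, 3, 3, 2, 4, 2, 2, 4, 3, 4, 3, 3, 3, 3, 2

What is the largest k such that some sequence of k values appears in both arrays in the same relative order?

8

Taking 4 at A[1]=B[1] → 3 at A[2]=B[2] → 3 at A[5]=B[3] → 2 at A[6]=B[4] → 4 at A[8]=B[5] → 4 at A[9]=B[8] → 4 at A[10]=B[10] → 2 at A[14]=B[15] gives a common subsequence of length 8, and the DP table's final entry dp[14][15] is also 8, so no common subsequence is longer.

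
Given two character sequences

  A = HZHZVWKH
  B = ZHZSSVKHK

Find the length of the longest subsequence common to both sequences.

6

Let dp[i][j] be the LCS length of the first i characters of A and the first j characters of B. dp[i][j] = dp[i-1][j-1]+1 when the i-th and j-th characters match, else max(dp[i-1][j], dp[i][j-1]).
    ·  Z  H  Z  S  S  V  K  H  K
 ·  0  0  0  0  0  0  0  0  0  0
 H  0  0  1  1  1  1  1  1  1  1
 Z  0  1  1  2  2  2  2  2  2  2
 H  0  1  2  2  2  2  2  2  3  3
 Z  0  1  2  3  3  3  3  3  3  3
 V  0  1  2  3  3  3  4  4  4  4
 W  0  1  2  3  3  3  4  4  4  4
 K  0  1  2  3  3  3  4  5  5  5
 H  0  1  2  3  3  3  4  5  6  6
dp[8][9] = 6. One LCS (by backtracking along matches): ZHZVKH.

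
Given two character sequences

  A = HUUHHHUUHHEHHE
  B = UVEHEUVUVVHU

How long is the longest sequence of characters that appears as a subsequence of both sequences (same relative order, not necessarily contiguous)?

Pick H (A #1, B #4); then U (A #2, B #6); then U (A #3, B #8); then H (A #6, B #11); then U (A #8, B #12); all 5 characters appear in both, in order. dp[14][12] = 5 confirms this is the maximum.

5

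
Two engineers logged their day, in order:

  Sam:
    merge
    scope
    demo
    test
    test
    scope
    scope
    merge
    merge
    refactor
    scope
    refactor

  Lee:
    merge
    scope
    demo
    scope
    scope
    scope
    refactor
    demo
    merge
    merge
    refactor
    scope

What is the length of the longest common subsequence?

9

Match merge [1,1]; then scope [2,2]; then demo [3,3]; then scope [6,5]; then scope [7,6]; then merge [8,9]; then merge [9,10]; then refactor [10,11]; then scope [11,12] — 9 tasks in the same relative order in both. The LCS DP gives dp[12][12] = 9, so this is optimal.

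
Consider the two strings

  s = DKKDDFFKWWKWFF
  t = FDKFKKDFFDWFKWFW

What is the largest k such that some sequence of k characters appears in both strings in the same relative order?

10

One common subsequence of length 10: D (s #1, t #2), then K (s #2, t #5), then K (s #3, t #6), then D (s #5, t #7), then F (s #6, t #8), then F (s #7, t #9), then W (s #9, t #11), then K (s #11, t #13), then W (s #12, t #14), then F (s #13, t #15). Since dp[14][16] = 10, nothing longer is possible.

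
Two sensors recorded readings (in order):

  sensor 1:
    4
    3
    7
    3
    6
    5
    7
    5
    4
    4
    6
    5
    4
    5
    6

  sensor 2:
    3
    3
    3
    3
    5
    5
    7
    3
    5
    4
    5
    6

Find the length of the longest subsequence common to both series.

Match 3 (sensor 1 #2, sensor 2 #3); then 3 (sensor 1 #4, sensor 2 #4); then 5 (sensor 1 #6, sensor 2 #6); then 7 (sensor 1 #7, sensor 2 #7); then 5 (sensor 1 #12, sensor 2 #9); then 4 (sensor 1 #13, sensor 2 #10); then 5 (sensor 1 #14, sensor 2 #11); then 6 (sensor 1 #15, sensor 2 #12) — 8 values in the same relative order in both. Since dp[15][12] = 8, nothing longer is possible.

8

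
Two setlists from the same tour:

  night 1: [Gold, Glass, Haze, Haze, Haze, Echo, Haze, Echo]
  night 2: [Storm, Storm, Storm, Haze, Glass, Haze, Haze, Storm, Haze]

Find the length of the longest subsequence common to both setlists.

4

Pick Glass at night 1[2]=night 2[5]; then Haze at night 1[3]=night 2[6]; then Haze at night 1[4]=night 2[7]; then Haze at night 1[7]=night 2[9]; all 4 songs appear in both, in order. The LCS DP gives dp[8][9] = 4, so this is optimal.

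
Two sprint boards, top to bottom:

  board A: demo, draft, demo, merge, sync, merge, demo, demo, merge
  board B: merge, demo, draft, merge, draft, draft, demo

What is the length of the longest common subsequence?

4

One common subsequence of length 4: demo [1,2]; then draft [2,3]; then merge [4,4]; then demo [8,7], and the DP table's final entry dp[9][7] is also 4, so no common subsequence is longer.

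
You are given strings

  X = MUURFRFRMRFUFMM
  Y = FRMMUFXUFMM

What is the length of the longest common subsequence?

Taking F (X #5, Y #1), then R (X #6, Y #2), then M (X #9, Y #4), then F (X #11, Y #6), then U (X #12, Y #8), then F (X #13, Y #9), then M (X #14, Y #10), then M (X #15, Y #11) gives a common subsequence of length 8. dp[15][11] = 8 confirms this is the maximum.

8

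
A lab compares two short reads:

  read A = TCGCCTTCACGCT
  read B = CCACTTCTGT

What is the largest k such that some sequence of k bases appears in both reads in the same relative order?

Taking C (read A #2, read B #1), C (read A #4, read B #2), C (read A #5, read B #4), T (read A #6, read B #5), T (read A #7, read B #6), C (read A #8, read B #7), G (read A #11, read B #9), T (read A #13, read B #10) gives a common subsequence of length 8. Since dp[13][10] = 8, nothing longer is possible.

8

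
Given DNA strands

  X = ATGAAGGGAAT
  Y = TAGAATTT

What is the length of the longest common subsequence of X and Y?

One common subsequence of length 6: T (X #2, Y #1); then A (X #5, Y #2); then G (X #8, Y #3); then A (X #9, Y #4); then A (X #10, Y #5); then T (X #11, Y #8). dp[11][8] = 6 confirms this is the maximum.

6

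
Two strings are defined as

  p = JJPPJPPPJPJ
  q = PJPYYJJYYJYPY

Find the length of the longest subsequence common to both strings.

5

One common subsequence of length 5: J (p #1, q #2), J (p #2, q #6), J (p #5, q #7), J (p #9, q #10), P (p #10, q #12). dp[11][13] = 5 confirms this is the maximum.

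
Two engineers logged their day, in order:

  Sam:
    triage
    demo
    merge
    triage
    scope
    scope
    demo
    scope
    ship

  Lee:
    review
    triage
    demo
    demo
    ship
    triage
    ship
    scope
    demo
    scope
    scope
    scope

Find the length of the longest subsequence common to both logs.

6

Pick triage [1,2], demo [2,4], triage [4,6], scope [5,10], scope [6,11], scope [8,12]; all 6 tasks appear in both, in order. dp[9][12] = 6 confirms this is the maximum.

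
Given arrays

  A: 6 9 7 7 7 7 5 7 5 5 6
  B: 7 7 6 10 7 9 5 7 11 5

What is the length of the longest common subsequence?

6

Let dp[i][j] be the LCS length of the first i values of A and the first j values of B. dp[i][j] = dp[i-1][j-1]+1 when the i-th and j-th values match, else max(dp[i-1][j], dp[i][j-1]).
    ·  7  7  6 10  7  9  5  7 11  5
 ·  0  0  0  0  0  0  0  0  0  0  0
 6  0  0  0  1  1  1  1  1  1  1  1
 9  0  0  0  1  1  1  2  2  2  2  2
 7  0  1  1  1  1  2  2  2  3  3  3
 7  0  1  2  2  2  2  2  2  3  3  3
 7  0  1  2  2  2  3  3  3  3  3  3
 7  0  1  2  2  2  3  3  3  4  4  4
 5  0  1  2  2  2  3  3  4  4  4  5
 7  0  1  2  2  2  3  3  4  5  5  5
 5  0  1  2  2  2  3  3  4  5  5  6
 5  0  1  2  2  2  3  3  4  5  5  6
 6  0  1  2  3  3  3  3  4  5  5  6
dp[11][10] = 6. One LCS (by backtracking along matches): 7, 7, 7, 5, 7, 5.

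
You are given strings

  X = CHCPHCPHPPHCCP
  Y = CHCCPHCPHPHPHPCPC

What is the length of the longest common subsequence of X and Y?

One common subsequence of length 13: C (X #1, Y #1); then H (X #2, Y #2); then C (X #3, Y #4); then P (X #4, Y #5); then H (X #5, Y #6); then C (X #6, Y #7); then P (X #7, Y #8); then H (X #8, Y #9); then P (X #9, Y #10); then P (X #10, Y #12); then H (X #11, Y #13); then C (X #12, Y #15); then C (X #13, Y #17), and the DP table's final entry dp[14][17] is also 13, so no common subsequence is longer.

13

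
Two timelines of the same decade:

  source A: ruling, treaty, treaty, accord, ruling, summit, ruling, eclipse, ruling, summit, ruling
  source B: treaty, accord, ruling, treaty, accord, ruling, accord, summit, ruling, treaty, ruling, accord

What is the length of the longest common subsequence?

7

Taking ruling (source A #1, source B #3); then treaty (source A #3, source B #4); then accord (source A #4, source B #5); then ruling (source A #5, source B #6); then summit (source A #6, source B #8); then ruling (source A #7, source B #9); then ruling (source A #9, source B #11) gives a common subsequence of length 7. dp[11][12] = 7 confirms this is the maximum.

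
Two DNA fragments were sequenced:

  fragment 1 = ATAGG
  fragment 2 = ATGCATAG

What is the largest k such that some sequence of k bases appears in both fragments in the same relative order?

One common subsequence of length 4: A at fragment 1[1]=fragment 2[5]; then T at fragment 1[2]=fragment 2[6]; then A at fragment 1[3]=fragment 2[7]; then G at fragment 1[5]=fragment 2[8]. dp[5][8] = 4 confirms this is the maximum.

4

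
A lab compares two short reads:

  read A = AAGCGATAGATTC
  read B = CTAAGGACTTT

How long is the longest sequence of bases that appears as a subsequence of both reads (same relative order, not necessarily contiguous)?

Let dp[i][j] be the LCS length of the first i bases of read A and the first j bases of read B. dp[i][j] = dp[i-1][j-1]+1 when the i-th and j-th bases match, else max(dp[i-1][j], dp[i][j-1]).
    ·  C  T  A  A  G  G  A  C  T  T  T
 ·  0  0  0  0  0  0  0  0  0  0  0  0
 A  0  0  0  1  1  1  1  1  1  1  1  1
 A  0  0  0  1  2  2  2  2  2  2  2  2
 G  0  0  0  1  2  3  3  3  3  3  3  3
 C  0  1  1  1  2  3  3  3  4  4  4  4
 G  0  1  1  1  2  3  4  4  4  4  4  4
 A  0  1  1  2  2  3  4  5  5  5  5  5
 T  0  1  2  2  2  3  4  5  5  6  6  6
 A  0  1  2  3  3  3  4  5  5  6  6  6
 G  0  1  2  3  3  4  4  5  5  6  6  6
 A  0  1  2  3  4  4  4  5  5  6  6  6
 T  0  1  2  3  4  4  4  5  5  6  7  7
 T  0  1  2  3  4  4  4  5  5  6  7  8
 C  0  1  2  3  4  4  4  5  6  6  7  8
dp[13][11] = 8. One LCS (by backtracking along matches): AAGGATTT.

8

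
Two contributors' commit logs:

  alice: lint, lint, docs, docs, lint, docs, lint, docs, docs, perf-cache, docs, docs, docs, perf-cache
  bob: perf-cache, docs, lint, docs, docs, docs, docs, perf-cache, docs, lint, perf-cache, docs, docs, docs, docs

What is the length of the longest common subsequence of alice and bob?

One common subsequence of length 10: lint at alice[2]=bob[3], then docs at alice[3]=bob[4], then docs at alice[4]=bob[5], then docs at alice[6]=bob[6], then docs at alice[8]=bob[7], then docs at alice[9]=bob[9], then perf-cache at alice[10]=bob[11], then docs at alice[11]=bob[13], then docs at alice[12]=bob[14], then docs at alice[13]=bob[15]. The LCS DP gives dp[14][15] = 10, so this is optimal.

10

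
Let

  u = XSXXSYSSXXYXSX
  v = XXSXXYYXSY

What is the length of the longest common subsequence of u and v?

Taking X at u[1]=v[2], then S at u[2]=v[3], then X at u[3]=v[4], then X at u[4]=v[5], then Y at u[6]=v[6], then Y at u[11]=v[7], then X at u[12]=v[8], then S at u[13]=v[9] gives a common subsequence of length 8. The LCS DP gives dp[14][10] = 8, so this is optimal.

8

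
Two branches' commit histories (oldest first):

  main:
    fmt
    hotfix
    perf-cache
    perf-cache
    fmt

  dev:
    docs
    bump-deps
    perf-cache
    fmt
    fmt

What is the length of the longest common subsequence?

Match fmt (main #1, dev #4) → fmt (main #5, dev #5) — 2 commits in the same relative order in both. The LCS DP gives dp[5][5] = 2, so this is optimal.

2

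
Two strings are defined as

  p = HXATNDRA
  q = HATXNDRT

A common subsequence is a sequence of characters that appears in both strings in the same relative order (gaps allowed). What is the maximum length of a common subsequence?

Let dp[i][j] be the LCS length of the first i characters of p and the first j characters of q. dp[i][j] = dp[i-1][j-1]+1 when the i-th and j-th characters match, else max(dp[i-1][j], dp[i][j-1]).
    ·  H  A  T  X  N  D  R  T
 ·  0  0  0  0  0  0  0  0  0
 H  0  1  1  1  1  1  1  1  1
 X  0  1  1  1  2  2  2  2  2
 A  0  1  2  2  2  2  2  2  2
 T  0  1  2  3  3  3  3  3  3
 N  0  1  2  3  3  4  4  4  4
 D  0  1  2  3  3  4  5  5  5
 R  0  1  2  3  3  4  5  6  6
 A  0  1  2  3  3  4  5  6  6
dp[8][8] = 6. One LCS (by backtracking along matches): HATNDR.

6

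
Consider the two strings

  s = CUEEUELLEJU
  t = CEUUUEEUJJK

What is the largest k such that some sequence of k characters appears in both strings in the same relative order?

6

Let dp[i][j] be the LCS length of the first i characters of s and the first j characters of t. dp[i][j] = dp[i-1][j-1]+1 when the i-th and j-th characters match, else max(dp[i-1][j], dp[i][j-1]).
    ·  C  E  U  U  U  E  E  U  J  J  K
 ·  0  0  0  0  0  0  0  0  0  0  0  0
 C  0  1  1  1  1  1  1  1  1  1  1  1
 U  0  1  1  2  2  2  2  2  2  2  2  2
 E  0  1  2  2  2  2  3  3  3  3  3  3
 E  0  1  2  2  2  2  3  4  4  4  4  4
 U  0  1  2  3  3  3  3  4  5  5  5  5
 E  0  1  2  3  3  3  4  4  5  5  5  5
 L  0  1  2  3  3  3  4  4  5  5  5  5
 L  0  1  2  3  3  3  4  4  5  5  5  5
 E  0  1  2  3  3  3  4  5  5  5  5  5
 J  0  1  2  3  3  3  4  5  5  6  6  6
 U  0  1  2  3  4  4  4  5  6  6  6  6
dp[11][11] = 6. One LCS (by backtracking along matches): CUEEUJ.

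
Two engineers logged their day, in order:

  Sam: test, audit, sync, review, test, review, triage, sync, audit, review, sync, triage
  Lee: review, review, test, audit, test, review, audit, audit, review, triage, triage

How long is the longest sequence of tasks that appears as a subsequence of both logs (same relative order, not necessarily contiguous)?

Match test at Sam[1]=Lee[3], then audit at Sam[2]=Lee[4], then test at Sam[5]=Lee[5], then review at Sam[6]=Lee[6], then audit at Sam[9]=Lee[8], then review at Sam[10]=Lee[9], then triage at Sam[12]=Lee[11] — 7 tasks in the same relative order in both. Since dp[12][11] = 7, nothing longer is possible.

7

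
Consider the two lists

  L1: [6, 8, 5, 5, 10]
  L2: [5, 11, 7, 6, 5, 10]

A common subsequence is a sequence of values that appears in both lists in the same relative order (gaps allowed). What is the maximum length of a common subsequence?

Match 6 [1,4]; then 5 [4,5]; then 10 [5,6] — 3 values in the same relative order in both. dp[5][6] = 3 confirms this is the maximum.

3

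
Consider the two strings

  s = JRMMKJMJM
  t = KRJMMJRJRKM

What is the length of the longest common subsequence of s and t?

6

One common subsequence of length 6: J at s[1]=t[3] → M at s[3]=t[4] → M at s[4]=t[5] → J at s[6]=t[6] → J at s[8]=t[8] → M at s[9]=t[11]. The LCS DP gives dp[9][11] = 6, so this is optimal.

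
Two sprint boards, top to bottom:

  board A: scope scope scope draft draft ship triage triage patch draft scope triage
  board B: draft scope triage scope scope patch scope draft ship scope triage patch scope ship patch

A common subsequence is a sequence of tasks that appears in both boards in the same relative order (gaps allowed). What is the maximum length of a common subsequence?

Match scope at board A[1]=board B[4], then scope at board A[2]=board B[5], then scope at board A[3]=board B[7], then draft at board A[5]=board B[8], then ship at board A[6]=board B[9], then triage at board A[8]=board B[11], then patch at board A[9]=board B[12], then scope at board A[11]=board B[13] — 8 tasks in the same relative order in both. Since dp[12][15] = 8, nothing longer is possible.

8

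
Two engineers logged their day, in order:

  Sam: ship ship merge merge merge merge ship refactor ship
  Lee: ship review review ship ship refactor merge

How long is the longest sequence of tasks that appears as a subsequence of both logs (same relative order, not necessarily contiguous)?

One common subsequence of length 4: ship (Sam #1, Lee #1) → ship (Sam #2, Lee #4) → ship (Sam #7, Lee #5) → refactor (Sam #8, Lee #6). The LCS DP gives dp[9][7] = 4, so this is optimal.

4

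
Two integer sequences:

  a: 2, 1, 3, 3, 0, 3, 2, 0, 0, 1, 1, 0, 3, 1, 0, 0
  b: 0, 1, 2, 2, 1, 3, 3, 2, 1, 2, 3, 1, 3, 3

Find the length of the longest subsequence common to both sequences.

Match 2 at a[1]=b[4], then 1 at a[2]=b[5], then 3 at a[4]=b[6], then 3 at a[6]=b[7], then 2 at a[7]=b[8], then 1 at a[10]=b[9], then 1 at a[11]=b[12], then 3 at a[13]=b[14] — 8 values in the same relative order in both. Since dp[16][14] = 8, nothing longer is possible.

8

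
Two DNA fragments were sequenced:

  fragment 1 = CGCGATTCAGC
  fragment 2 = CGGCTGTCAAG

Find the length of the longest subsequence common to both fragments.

Let dp[i][j] be the LCS length of the first i bases of fragment 1 and the first j bases of fragment 2. dp[i][j] = dp[i-1][j-1]+1 when the i-th and j-th bases match, else max(dp[i-1][j], dp[i][j-1]).
    ·  C  G  G  C  T  G  T  C  A  A  G
 ·  0  0  0  0  0  0  0  0  0  0  0  0
 C  0  1  1  1  1  1  1  1  1  1  1  1
 G  0  1  2  2  2  2  2  2  2  2  2  2
 C  0  1  2  2  3  3  3  3  3  3  3  3
 G  0  1  2  3  3  3  4  4  4  4  4  4
 A  0  1  2  3  3  3  4  4  4  5  5  5
 T  0  1  2  3  3  4  4  5  5  5  5  5
 T  0  1  2  3  3  4  4  5  5  5  5  5
 C  0  1  2  3  4  4  4  5  6  6  6  6
 A  0  1  2  3  4  4  4  5  6  7  7  7
 G  0  1  2  3  4  4  5  5  6  7  7  8
 C  0  1  2  3  4  4  5  5  6  7  7  8
dp[11][11] = 8. One LCS (by backtracking along matches): CGCGTCAG.

8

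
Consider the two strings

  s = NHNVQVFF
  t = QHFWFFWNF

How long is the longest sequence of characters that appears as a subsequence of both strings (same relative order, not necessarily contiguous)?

Match H at s[2]=t[2] → N at s[3]=t[8] → F at s[8]=t[9] — 3 characters in the same relative order in both. dp[8][9] = 3 confirms this is the maximum.

3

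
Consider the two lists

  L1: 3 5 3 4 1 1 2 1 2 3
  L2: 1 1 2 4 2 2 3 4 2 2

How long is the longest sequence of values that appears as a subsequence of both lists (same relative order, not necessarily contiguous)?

5

Let dp[i][j] be the LCS length of the first i values of L1 and the first j values of L2. dp[i][j] = dp[i-1][j-1]+1 when the i-th and j-th values match, else max(dp[i-1][j], dp[i][j-1]).
    ·  1  1  2  4  2  2  3  4  2  2
 ·  0  0  0  0  0  0  0  0  0  0  0
 3  0  0  0  0  0  0  0  1  1  1  1
 5  0  0  0  0  0  0  0  1  1  1  1
 3  0  0  0  0  0  0  0  1  1  1  1
 4  0  0  0  0  1  1  1  1  2  2  2
 1  0  1  1  1  1  1  1  1  2  2  2
 1  0  1  2  2  2  2  2  2  2  2  2
 2  0  1  2  3  3  3  3  3  3  3  3
 1  0  1  2  3  3  3  3  3  3  3  3
 2  0  1  2  3  3  4  4  4  4  4  4
 3  0  1  2  3  3  4  4  5  5  5  5
dp[10][10] = 5. One LCS (by backtracking along matches): 1, 1, 2, 2, 3.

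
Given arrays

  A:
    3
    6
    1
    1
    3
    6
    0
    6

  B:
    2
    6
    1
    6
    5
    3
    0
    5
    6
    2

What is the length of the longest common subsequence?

One common subsequence of length 5: 6 (A #2, B #2) → 1 (A #3, B #3) → 3 (A #5, B #6) → 0 (A #7, B #7) → 6 (A #8, B #9). Since dp[8][10] = 5, nothing longer is possible.

5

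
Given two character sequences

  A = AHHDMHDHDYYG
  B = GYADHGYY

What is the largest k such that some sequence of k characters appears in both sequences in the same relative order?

Let dp[i][j] be the LCS length of the first i characters of A and the first j characters of B. dp[i][j] = dp[i-1][j-1]+1 when the i-th and j-th characters match, else max(dp[i-1][j], dp[i][j-1]).
    ·  G  Y  A  D  H  G  Y  Y
 ·  0  0  0  0  0  0  0  0  0
 A  0  0  0  1  1  1  1  1  1
 H  0  0  0  1  1  2  2  2  2
 H  0  0  0  1  1  2  2  2  2
 D  0  0  0  1  2  2  2  2  2
 M  0  0  0  1  2  2  2  2  2
 H  0  0  0  1  2  3  3  3  3
 D  0  0  0  1  2  3  3  3  3
 H  0  0  0  1  2  3  3  3  3
 D  0  0  0  1  2  3  3  3  3
 Y  0  0  1  1  2  3  3  4  4
 Y  0  0  1  1  2  3  3  4  5
 G  0  1  1  1  2  3  4  4  5
dp[12][8] = 5. One LCS (by backtracking along matches): ADHYY.

5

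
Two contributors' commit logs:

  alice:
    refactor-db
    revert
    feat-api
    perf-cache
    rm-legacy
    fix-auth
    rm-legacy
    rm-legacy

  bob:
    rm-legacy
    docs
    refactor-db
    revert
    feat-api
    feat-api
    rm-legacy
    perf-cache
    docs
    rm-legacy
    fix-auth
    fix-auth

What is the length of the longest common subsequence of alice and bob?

Match refactor-db [1,3], then revert [2,4], then feat-api [3,6], then perf-cache [4,8], then rm-legacy [5,10], then fix-auth [6,12] — 6 commits in the same relative order in both, and the DP table's final entry dp[8][12] is also 6, so no common subsequence is longer.

6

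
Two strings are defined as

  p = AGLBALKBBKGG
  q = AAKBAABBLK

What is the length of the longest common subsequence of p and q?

6

Let dp[i][j] be the LCS length of the first i characters of p and the first j characters of q. dp[i][j] = dp[i-1][j-1]+1 when the i-th and j-th characters match, else max(dp[i-1][j], dp[i][j-1]).
    ·  A  A  K  B  A  A  B  B  L  K
 ·  0  0  0  0  0  0  0  0  0  0  0
 A  0  1  1  1  1  1  1  1  1  1  1
 G  0  1  1  1  1  1  1  1  1  1  1
 L  0  1  1  1  1  1  1  1  1  2  2
 B  0  1  1  1  2  2  2  2  2  2  2
 A  0  1  2  2  2  3  3  3  3  3  3
 L  0  1  2  2  2  3  3  3  3  4  4
 K  0  1  2  3  3  3  3  3  3  4  5
 B  0  1  2  3  4  4  4  4  4  4  5
 B  0  1  2  3  4  4  4  5  5  5  5
 K  0  1  2  3  4  4  4  5  5  5  6
 G  0  1  2  3  4  4  4  5  5  5  6
 G  0  1  2  3  4  4  4  5  5  5  6
dp[12][10] = 6. One LCS (by backtracking along matches): ABABBK.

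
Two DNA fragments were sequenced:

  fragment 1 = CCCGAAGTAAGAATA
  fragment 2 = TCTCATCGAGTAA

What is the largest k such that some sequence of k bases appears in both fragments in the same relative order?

One common subsequence of length 9: C (fragment 1 #1, fragment 2 #2); then C (fragment 1 #2, fragment 2 #4); then C (fragment 1 #3, fragment 2 #7); then G (fragment 1 #4, fragment 2 #8); then A (fragment 1 #6, fragment 2 #9); then G (fragment 1 #7, fragment 2 #10); then T (fragment 1 #8, fragment 2 #11); then A (fragment 1 #13, fragment 2 #12); then A (fragment 1 #15, fragment 2 #13). Since dp[15][13] = 9, nothing longer is possible.

9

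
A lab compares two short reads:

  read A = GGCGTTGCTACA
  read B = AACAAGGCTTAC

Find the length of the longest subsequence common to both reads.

7

Let dp[i][j] be the LCS length of the first i bases of read A and the first j bases of read B. dp[i][j] = dp[i-1][j-1]+1 when the i-th and j-th bases match, else max(dp[i-1][j], dp[i][j-1]).
    ·  A  A  C  A  A  G  G  C  T  T  A  C
 ·  0  0  0  0  0  0  0  0  0  0  0  0  0
 G  0  0  0  0  0  0  1  1  1  1  1  1  1
 G  0  0  0  0  0  0  1  2  2  2  2  2  2
 C  0  0  0  1  1  1  1  2  3  3  3  3  3
 G  0  0  0  1  1  1  2  2  3  3  3  3  3
 T  0  0  0  1  1  1  2  2  3  4  4  4  4
 T  0  0  0  1  1  1  2  2  3  4  5  5  5
 G  0  0  0  1  1  1  2  3  3  4  5  5  5
 C  0  0  0  1  1  1  2  3  4  4  5  5  6
 T  0  0  0  1  1  1  2  3  4  5  5  5  6
 A  0  1  1  1  2  2  2  3  4  5  5  6  6
 C  0  1  1  2  2  2  2  3  4  5  5  6  7
 A  0  1  2  2  3  3  3  3  4  5  5  6  7
dp[12][12] = 7. One LCS (by backtracking along matches): GGCTTAC.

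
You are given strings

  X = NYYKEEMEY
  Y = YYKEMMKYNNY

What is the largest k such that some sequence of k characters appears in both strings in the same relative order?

6

Let dp[i][j] be the LCS length of the first i characters of X and the first j characters of Y. dp[i][j] = dp[i-1][j-1]+1 when the i-th and j-th characters match, else max(dp[i-1][j], dp[i][j-1]).
    ·  Y  Y  K  E  M  M  K  Y  N  N  Y
 ·  0  0  0  0  0  0  0  0  0  0  0  0
 N  0  0  0  0  0  0  0  0  0  1  1  1
 Y  0  1  1  1  1  1  1  1  1  1  1  2
 Y  0  1  2  2  2  2  2  2  2  2  2  2
 K  0  1  2  3  3  3  3  3  3  3  3  3
 E  0  1  2  3  4  4  4  4  4  4  4  4
 E  0  1  2  3  4  4  4  4  4  4  4  4
 M  0  1  2  3  4  5  5  5  5  5  5  5
 E  0  1  2  3  4  5  5  5  5  5  5  5
 Y  0  1  2  3  4  5  5  5  6  6  6  6
dp[9][11] = 6. One LCS (by backtracking along matches): YYKEMY.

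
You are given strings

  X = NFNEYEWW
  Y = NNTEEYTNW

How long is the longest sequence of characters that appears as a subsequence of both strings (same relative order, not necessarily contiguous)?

Let dp[i][j] be the LCS length of the first i characters of X and the first j characters of Y. dp[i][j] = dp[i-1][j-1]+1 when the i-th and j-th characters match, else max(dp[i-1][j], dp[i][j-1]).
    ·  N  N  T  E  E  Y  T  N  W
 ·  0  0  0  0  0  0  0  0  0  0
 N  0  1  1  1  1  1  1  1  1  1
 F  0  1  1  1  1  1  1  1  1  1
 N  0  1  2  2  2  2  2  2  2  2
 E  0  1  2  2  3  3  3  3  3  3
 Y  0  1  2  2  3  3  4  4  4  4
 E  0  1  2  2  3  4  4  4  4  4
 W  0  1  2  2  3  4  4  4  4  5
 W  0  1  2  2  3  4  4  4  4  5
dp[8][9] = 5. One LCS (by backtracking along matches): NNEYW.

5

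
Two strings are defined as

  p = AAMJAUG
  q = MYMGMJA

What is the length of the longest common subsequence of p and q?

Pick M [3,5], then J [4,6], then A [5,7]; all 3 characters appear in both, in order, and the DP table's final entry dp[7][7] is also 3, so no common subsequence is longer.

3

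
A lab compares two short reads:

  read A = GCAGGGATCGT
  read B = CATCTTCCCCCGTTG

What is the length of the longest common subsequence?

One common subsequence of length 6: C at read A[2]=read B[1], A at read A[3]=read B[2], T at read A[8]=read B[6], C at read A[9]=read B[11], G at read A[10]=read B[12], T at read A[11]=read B[14]. dp[11][15] = 6 confirms this is the maximum.

6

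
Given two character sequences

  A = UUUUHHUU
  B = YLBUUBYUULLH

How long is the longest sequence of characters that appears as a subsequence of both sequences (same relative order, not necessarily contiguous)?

5

Let dp[i][j] be the LCS length of the first i characters of A and the first j characters of B. dp[i][j] = dp[i-1][j-1]+1 when the i-th and j-th characters match, else max(dp[i-1][j], dp[i][j-1]).
    ·  Y  L  B  U  U  B  Y  U  U  L  L  H
 ·  0  0  0  0  0  0  0  0  0  0  0  0  0
 U  0  0  0  0  1  1  1  1  1  1  1  1  1
 U  0  0  0  0  1  2  2  2  2  2  2  2  2
 U  0  0  0  0  1  2  2  2  3  3  3  3  3
 U  0  0  0  0  1  2  2  2  3  4  4  4  4
 H  0  0  0  0  1  2  2  2  3  4  4  4  5
 H  0  0  0  0  1  2  2  2  3  4  4  4  5
 U  0  0  0  0  1  2  2  2  3  4  4  4  5
 U  0  0  0  0  1  2  2  2  3  4  4  4  5
dp[8][12] = 5. One LCS (by backtracking along matches): UUUUH.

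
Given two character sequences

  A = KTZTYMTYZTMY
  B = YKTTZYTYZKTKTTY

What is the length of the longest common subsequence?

One common subsequence of length 9: K (A #1, B #2), then T (A #2, B #4), then Z (A #3, B #5), then Y (A #5, B #6), then T (A #7, B #7), then Y (A #8, B #8), then Z (A #9, B #9), then T (A #10, B #14), then Y (A #12, B #15). Since dp[12][15] = 9, nothing longer is possible.

9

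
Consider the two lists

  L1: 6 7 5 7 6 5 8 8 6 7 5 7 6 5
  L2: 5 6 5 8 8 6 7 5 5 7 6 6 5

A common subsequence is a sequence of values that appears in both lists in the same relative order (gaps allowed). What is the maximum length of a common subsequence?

Match 5 [3,1]; then 6 [5,2]; then 5 [6,3]; then 8 [7,4]; then 8 [8,5]; then 6 [9,6]; then 7 [10,7]; then 5 [11,9]; then 7 [12,10]; then 6 [13,12]; then 5 [14,13] — 11 values in the same relative order in both, and the DP table's final entry dp[14][13] is also 11, so no common subsequence is longer.

11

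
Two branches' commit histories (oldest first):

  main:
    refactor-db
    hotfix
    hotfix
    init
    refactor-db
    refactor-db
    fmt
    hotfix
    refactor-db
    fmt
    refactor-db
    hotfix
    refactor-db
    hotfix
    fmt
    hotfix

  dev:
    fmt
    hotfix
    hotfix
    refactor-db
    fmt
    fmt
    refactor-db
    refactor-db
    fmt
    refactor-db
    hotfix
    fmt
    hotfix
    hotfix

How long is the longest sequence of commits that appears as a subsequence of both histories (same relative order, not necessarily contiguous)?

Match hotfix (main #2, dev #2), then hotfix (main #3, dev #3), then refactor-db (main #5, dev #4), then refactor-db (main #6, dev #7), then refactor-db (main #9, dev #8), then fmt (main #10, dev #9), then refactor-db (main #11, dev #10), then hotfix (main #12, dev #11), then hotfix (main #14, dev #13), then hotfix (main #16, dev #14) — 10 commits in the same relative order in both. Since dp[16][14] = 10, nothing longer is possible.

10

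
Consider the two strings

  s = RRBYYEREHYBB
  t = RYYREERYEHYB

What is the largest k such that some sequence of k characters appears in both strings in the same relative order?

9

Let dp[i][j] be the LCS length of the first i characters of s and the first j characters of t. dp[i][j] = dp[i-1][j-1]+1 when the i-th and j-th characters match, else max(dp[i-1][j], dp[i][j-1]).
    ·  R  Y  Y  R  E  E  R  Y  E  H  Y  B
 ·  0  0  0  0  0  0  0  0  0  0  0  0  0
 R  0  1  1  1  1  1  1  1  1  1  1  1  1
 R  0  1  1  1  2  2  2  2  2  2  2  2  2
 B  0  1  1  1  2  2  2  2  2  2  2  2  3
 Y  0  1  2  2  2  2  2  2  3  3  3  3  3
 Y  0  1  2  3  3  3  3  3  3  3  3  4  4
 E  0  1  2  3  3  4  4  4  4  4  4  4  4
 R  0  1  2  3  4  4  4  5  5  5  5  5  5
 E  0  1  2  3  4  5  5  5  5  6  6  6  6
 H  0  1  2  3  4  5  5  5  5  6  7  7  7
 Y  0  1  2  3  4  5  5  5  6  6  7  8  8
 B  0  1  2  3  4  5  5  5  6  6  7  8  9
 B  0  1  2  3  4  5  5  5  6  6  7  8  9
dp[12][12] = 9. One LCS (by backtracking along matches): RYYEREHYB.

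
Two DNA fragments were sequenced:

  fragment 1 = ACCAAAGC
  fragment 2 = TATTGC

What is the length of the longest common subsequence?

Taking A (fragment 1 #1, fragment 2 #2); then G (fragment 1 #7, fragment 2 #5); then C (fragment 1 #8, fragment 2 #6) gives a common subsequence of length 3, and the DP table's final entry dp[8][6] is also 3, so no common subsequence is longer.

3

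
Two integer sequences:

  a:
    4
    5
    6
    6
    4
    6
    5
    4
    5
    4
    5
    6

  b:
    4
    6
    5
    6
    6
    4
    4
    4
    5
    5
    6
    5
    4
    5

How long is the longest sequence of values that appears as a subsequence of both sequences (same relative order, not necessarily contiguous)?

One common subsequence of length 9: 4 (a #1, b #1) → 5 (a #2, b #3) → 6 (a #3, b #4) → 6 (a #4, b #5) → 4 (a #5, b #8) → 6 (a #6, b #11) → 5 (a #9, b #12) → 4 (a #10, b #13) → 5 (a #11, b #14), and the DP table's final entry dp[12][14] is also 9, so no common subsequence is longer.

9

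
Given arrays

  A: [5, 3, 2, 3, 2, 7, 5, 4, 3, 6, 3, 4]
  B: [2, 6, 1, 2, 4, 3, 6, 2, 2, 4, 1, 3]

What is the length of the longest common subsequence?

Let dp[i][j] be the LCS length of the first i values of A and the first j values of B. dp[i][j] = dp[i-1][j-1]+1 when the i-th and j-th values match, else max(dp[i-1][j], dp[i][j-1]).
    ·  2  6  1  2  4  3  6  2  2  4  1  3
 ·  0  0  0  0  0  0  0  0  0  0  0  0  0
 5  0  0  0  0  0  0  0  0  0  0  0  0  0
 3  0  0  0  0  0  0  1  1  1  1  1  1  1
 2  0  1  1  1  1  1  1  1  2  2  2  2  2
 3  0  1  1  1  1  1  2  2  2  2  2  2  3
 2  0  1  1  1  2  2  2  2  3  3  3  3  3
 7  0  1  1  1  2  2  2  2  3  3  3  3  3
 5  0  1  1  1  2  2  2  2  3  3  3  3  3
 4  0  1  1  1  2  3  3  3  3  3  4  4  4
 3  0  1  1  1  2  3  4  4  4  4  4  4  5
 6  0  1  2  2  2  3  4  5  5  5  5  5  5
 3  0  1  2  2  2  3  4  5  5  5  5  5  6
 4  0  1  2  2  2  3  4  5  5  5  6  6  6
dp[12][12] = 6. One LCS (by backtracking along matches): 2, 2, 4, 3, 6, 3.

6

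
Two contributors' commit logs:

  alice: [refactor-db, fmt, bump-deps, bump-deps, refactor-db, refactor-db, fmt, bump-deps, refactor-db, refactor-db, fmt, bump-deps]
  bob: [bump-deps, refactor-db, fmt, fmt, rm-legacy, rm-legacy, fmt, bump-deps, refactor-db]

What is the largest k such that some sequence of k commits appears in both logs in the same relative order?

5

Pick refactor-db [1,2], fmt [2,4], fmt [7,7], bump-deps [8,8], refactor-db [10,9]; all 5 commits appear in both, in order. The LCS DP gives dp[12][9] = 5, so this is optimal.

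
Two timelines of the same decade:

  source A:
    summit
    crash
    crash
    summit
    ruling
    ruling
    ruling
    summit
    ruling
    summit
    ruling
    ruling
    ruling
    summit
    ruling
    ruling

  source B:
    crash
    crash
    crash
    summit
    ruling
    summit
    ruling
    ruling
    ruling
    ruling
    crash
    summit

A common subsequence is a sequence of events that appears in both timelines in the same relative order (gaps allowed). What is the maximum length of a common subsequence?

10

Match crash [2,2], then crash [3,3], then summit [4,4], then ruling [7,5], then summit [8,6], then ruling [9,7], then ruling [11,8], then ruling [12,9], then ruling [13,10], then summit [14,12] — 10 events in the same relative order in both. Since dp[16][12] = 10, nothing longer is possible.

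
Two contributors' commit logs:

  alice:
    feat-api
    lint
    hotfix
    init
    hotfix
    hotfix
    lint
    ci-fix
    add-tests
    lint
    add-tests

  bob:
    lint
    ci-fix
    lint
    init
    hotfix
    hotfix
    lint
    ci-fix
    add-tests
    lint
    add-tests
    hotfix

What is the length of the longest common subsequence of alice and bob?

9

Pick lint [2,3] → init [4,4] → hotfix [5,5] → hotfix [6,6] → lint [7,7] → ci-fix [8,8] → add-tests [9,9] → lint [10,10] → add-tests [11,11]; all 9 commits appear in both, in order, and the DP table's final entry dp[11][12] is also 9, so no common subsequence is longer.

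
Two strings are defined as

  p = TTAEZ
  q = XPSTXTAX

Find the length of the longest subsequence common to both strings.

3

Match T [1,4] → T [2,6] → A [3,7] — 3 characters in the same relative order in both. dp[5][8] = 3 confirms this is the maximum.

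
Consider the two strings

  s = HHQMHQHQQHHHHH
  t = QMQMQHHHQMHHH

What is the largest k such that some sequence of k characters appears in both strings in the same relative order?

Taking Q at s[3]=t[3] → M at s[4]=t[4] → Q at s[6]=t[5] → H at s[7]=t[6] → H at s[10]=t[7] → H at s[11]=t[8] → H at s[12]=t[11] → H at s[13]=t[12] → H at s[14]=t[13] gives a common subsequence of length 9. The LCS DP gives dp[14][13] = 9, so this is optimal.

9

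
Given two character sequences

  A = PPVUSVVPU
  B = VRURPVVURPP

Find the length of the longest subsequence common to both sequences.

Taking V at A[3]=B[1]; then U at A[4]=B[3]; then V at A[6]=B[6]; then V at A[7]=B[7]; then P at A[8]=B[11] gives a common subsequence of length 5. dp[9][11] = 5 confirms this is the maximum.

5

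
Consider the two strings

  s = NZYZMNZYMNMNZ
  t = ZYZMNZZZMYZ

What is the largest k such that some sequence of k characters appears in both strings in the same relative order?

8

Match Z [2,1], Y [3,2], Z [4,3], M [5,4], N [6,5], Z [7,8], Y [8,10], Z [13,11] — 8 characters in the same relative order in both, and the DP table's final entry dp[13][11] is also 8, so no common subsequence is longer.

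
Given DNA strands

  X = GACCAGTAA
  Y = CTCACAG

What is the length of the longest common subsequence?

Taking A at X[2]=Y[4]; then C at X[4]=Y[5]; then A at X[5]=Y[6]; then G at X[6]=Y[7] gives a common subsequence of length 4. dp[9][7] = 4 confirms this is the maximum.

4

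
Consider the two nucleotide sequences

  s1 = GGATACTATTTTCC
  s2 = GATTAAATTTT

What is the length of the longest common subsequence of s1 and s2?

Match G (s1 #2, s2 #1) → A (s1 #3, s2 #2) → T (s1 #4, s2 #4) → A (s1 #5, s2 #6) → A (s1 #8, s2 #7) → T (s1 #9, s2 #8) → T (s1 #10, s2 #9) → T (s1 #11, s2 #10) → T (s1 #12, s2 #11) — 9 bases in the same relative order in both. Since dp[14][11] = 9, nothing longer is possible.

9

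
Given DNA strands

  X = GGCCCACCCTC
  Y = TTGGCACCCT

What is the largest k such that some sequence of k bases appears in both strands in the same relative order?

8

One common subsequence of length 8: G at X[1]=Y[3], G at X[2]=Y[4], C at X[5]=Y[5], A at X[6]=Y[6], C at X[7]=Y[7], C at X[8]=Y[8], C at X[9]=Y[9], T at X[10]=Y[10], and the DP table's final entry dp[11][10] is also 8, so no common subsequence is longer.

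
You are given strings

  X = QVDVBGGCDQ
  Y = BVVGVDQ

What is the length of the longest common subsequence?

Let dp[i][j] be the LCS length of the first i characters of X and the first j characters of Y. dp[i][j] = dp[i-1][j-1]+1 when the i-th and j-th characters match, else max(dp[i-1][j], dp[i][j-1]).
    ·  B  V  V  G  V  D  Q
 ·  0  0  0  0  0  0  0  0
 Q  0  0  0  0  0  0  0  1
 V  0  0  1  1  1  1  1  1
 D  0  0  1  1  1  1  2  2
 V  0  0  1  2  2  2  2  2
 B  0  1  1  2  2  2  2  2
 G  0  1  1  2  3  3  3  3
 G  0  1  1  2  3  3  3  3
 C  0  1  1  2  3  3  3  3
 D  0  1  1  2  3  3  4  4
 Q  0  1  1  2  3  3  4  5
dp[10][7] = 5. One LCS (by backtracking along matches): VVGDQ.

5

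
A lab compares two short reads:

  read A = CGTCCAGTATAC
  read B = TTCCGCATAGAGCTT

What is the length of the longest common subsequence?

Match C (read A #1, read B #4) → G (read A #2, read B #5) → C (read A #5, read B #6) → A (read A #6, read B #7) → T (read A #8, read B #8) → A (read A #9, read B #9) → A (read A #11, read B #11) → C (read A #12, read B #13) — 8 bases in the same relative order in both. The LCS DP gives dp[12][15] = 8, so this is optimal.

8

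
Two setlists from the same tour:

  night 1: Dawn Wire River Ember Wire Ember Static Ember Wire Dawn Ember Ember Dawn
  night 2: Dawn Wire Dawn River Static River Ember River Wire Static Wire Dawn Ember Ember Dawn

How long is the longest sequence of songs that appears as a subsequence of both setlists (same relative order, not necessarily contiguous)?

11

Match Dawn at night 1[1]=night 2[1], Wire at night 1[2]=night 2[2], River at night 1[3]=night 2[6], Ember at night 1[4]=night 2[7], Wire at night 1[5]=night 2[9], Static at night 1[7]=night 2[10], Wire at night 1[9]=night 2[11], Dawn at night 1[10]=night 2[12], Ember at night 1[11]=night 2[13], Ember at night 1[12]=night 2[14], Dawn at night 1[13]=night 2[15] — 11 songs in the same relative order in both. The LCS DP gives dp[13][15] = 11, so this is optimal.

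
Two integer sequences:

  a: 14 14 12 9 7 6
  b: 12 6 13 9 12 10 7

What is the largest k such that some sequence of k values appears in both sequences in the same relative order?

Pick 12 at a[3]=b[1], 9 at a[4]=b[4], 7 at a[5]=b[7]; all 3 values appear in both, in order. The LCS DP gives dp[6][7] = 3, so this is optimal.

3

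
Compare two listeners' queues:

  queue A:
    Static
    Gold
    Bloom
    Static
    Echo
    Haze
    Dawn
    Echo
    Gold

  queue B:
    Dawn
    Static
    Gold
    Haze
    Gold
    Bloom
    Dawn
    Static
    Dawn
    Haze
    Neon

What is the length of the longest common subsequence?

Pick Static (queue A #1, queue B #2) → Gold (queue A #2, queue B #5) → Bloom (queue A #3, queue B #6) → Static (queue A #4, queue B #8) → Haze (queue A #6, queue B #10); all 5 songs appear in both, in order. dp[9][11] = 5 confirms this is the maximum.

5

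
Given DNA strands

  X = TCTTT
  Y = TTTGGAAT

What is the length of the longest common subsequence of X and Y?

4

Pick T at X[1]=Y[1]; then T at X[3]=Y[2]; then T at X[4]=Y[3]; then T at X[5]=Y[8]; all 4 bases appear in both, in order. The LCS DP gives dp[5][8] = 4, so this is optimal.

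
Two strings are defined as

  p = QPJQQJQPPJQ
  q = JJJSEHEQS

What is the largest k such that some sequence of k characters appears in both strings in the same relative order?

4

Let dp[i][j] be the LCS length of the first i characters of p and the first j characters of q. dp[i][j] = dp[i-1][j-1]+1 when the i-th and j-th characters match, else max(dp[i-1][j], dp[i][j-1]).
    ·  J  J  J  S  E  H  E  Q  S
 ·  0  0  0  0  0  0  0  0  0  0
 Q  0  0  0  0  0  0  0  0  1  1
 P  0  0  0  0  0  0  0  0  1  1
 J  0  1  1  1  1  1  1  1  1  1
 Q  0  1  1  1  1  1  1  1  2  2
 Q  0  1  1  1  1  1  1  1  2  2
 J  0  1  2  2  2  2  2  2  2  2
 Q  0  1  2  2  2  2  2  2  3  3
 P  0  1  2  2  2  2  2  2  3  3
 P  0  1  2  2  2  2  2  2  3  3
 J  0  1  2  3  3  3  3  3  3  3
 Q  0  1  2  3  3  3  3  3  4  4
dp[11][9] = 4. One LCS (by backtracking along matches): JJJQ.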